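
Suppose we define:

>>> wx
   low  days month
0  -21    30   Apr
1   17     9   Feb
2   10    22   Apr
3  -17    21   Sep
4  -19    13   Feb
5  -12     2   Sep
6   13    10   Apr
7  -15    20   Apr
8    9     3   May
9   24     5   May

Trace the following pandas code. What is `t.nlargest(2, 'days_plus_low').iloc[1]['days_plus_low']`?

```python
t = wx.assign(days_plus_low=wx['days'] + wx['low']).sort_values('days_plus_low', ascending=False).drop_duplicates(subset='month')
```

add column days_plus_low = wx['days'] + wx['low']:
   low  days month  days_plus_low
0  -21    30   Apr              9
1   17     9   Feb             26
2   10    22   Apr             32
3  -17    21   Sep              4
4  -19    13   Feb             -6
5  -12     2   Sep            -10
6   13    10   Apr             23
7  -15    20   Apr              5
8    9     3   May             12
9   24     5   May             29
sort by days_plus_low descending:
   low  days month  days_plus_low
2   10    22   Apr             32
9   24     5   May             29
1   17     9   Feb             26
6   13    10   Apr             23
8    9     3   May             12
0  -21    30   Apr              9
7  -15    20   Apr              5
3  -17    21   Sep              4
4  -19    13   Feb             -6
5  -12     2   Sep            -10
drop duplicate month (keep=first):
   low  days month  days_plus_low
2   10    22   Apr             32
9   24     5   May             29
1   17     9   Feb             26
3  -17    21   Sep              4
take 2 rows with largest days_plus_low:
   low  days month  days_plus_low
2   10    22   Apr             32
9   24     5   May             29
Finally, value at position 1, column 'days_plus_low' = 29.

29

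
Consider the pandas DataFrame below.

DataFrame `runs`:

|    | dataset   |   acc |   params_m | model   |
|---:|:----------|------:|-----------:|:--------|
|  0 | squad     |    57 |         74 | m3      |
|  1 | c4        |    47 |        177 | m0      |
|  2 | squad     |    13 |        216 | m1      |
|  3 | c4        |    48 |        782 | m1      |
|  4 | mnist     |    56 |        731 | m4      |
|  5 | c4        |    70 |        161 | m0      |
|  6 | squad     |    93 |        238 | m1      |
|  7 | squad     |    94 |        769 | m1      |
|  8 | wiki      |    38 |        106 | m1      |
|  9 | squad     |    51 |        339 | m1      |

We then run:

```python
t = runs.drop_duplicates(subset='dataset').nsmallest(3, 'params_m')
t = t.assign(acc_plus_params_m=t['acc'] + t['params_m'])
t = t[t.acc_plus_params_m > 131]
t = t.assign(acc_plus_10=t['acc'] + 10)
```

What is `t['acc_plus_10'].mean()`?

drop duplicate dataset (keep=first):
  dataset  acc  params_m model
0   squad   57        74    m3
1      c4   47       177    m0
4   mnist   56       731    m4
8    wiki   38       106    m1
take 3 rows with smallest params_m:
  dataset  acc  params_m model
0   squad   57        74    m3
8    wiki   38       106    m1
1      c4   47       177    m0
add column acc_plus_params_m = t['acc'] + t['params_m']:
  dataset  acc  params_m model  acc_plus_params_m
0   squad   57        74    m3                131
8    wiki   38       106    m1                144
1      c4   47       177    m0                224
filter rows where acc_plus_params_m > 131:
  dataset  acc  params_m model  acc_plus_params_m
8    wiki   38       106    m1                144
1      c4   47       177    m0                224
add column acc_plus_10 = t['acc'] + 10:
  dataset  acc  params_m model  acc_plus_params_m  acc_plus_10
8    wiki   38       106    m1                144           48
1      c4   47       177    m0                224           57
So mean() = 52.5.

52.5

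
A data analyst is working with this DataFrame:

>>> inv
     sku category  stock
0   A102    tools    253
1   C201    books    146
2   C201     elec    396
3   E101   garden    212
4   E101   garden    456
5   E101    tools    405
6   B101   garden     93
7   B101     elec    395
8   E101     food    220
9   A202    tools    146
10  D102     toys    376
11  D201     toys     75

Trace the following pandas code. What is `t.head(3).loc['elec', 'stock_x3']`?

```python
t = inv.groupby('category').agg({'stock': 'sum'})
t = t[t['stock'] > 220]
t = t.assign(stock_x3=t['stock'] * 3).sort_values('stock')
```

group by category, sum of stock:
          stock
category       
books       146
elec        791
food        220
garden      761
tools       804
toys        451
filter rows where stock > 220:
          stock
category       
elec        791
garden      761
tools       804
toys        451
add column stock_x3 = t['stock'] * 3:
          stock  stock_x3
category                 
elec        791      2373
garden      761      2283
tools       804      2412
toys        451      1353
sort by stock:
          stock  stock_x3
category                 
toys        451      1353
garden      761      2283
elec        791      2373
tools       804      2412
take first 3 rows:
          stock  stock_x3
category                 
toys        451      1353
garden      761      2283
elec        791      2373

2373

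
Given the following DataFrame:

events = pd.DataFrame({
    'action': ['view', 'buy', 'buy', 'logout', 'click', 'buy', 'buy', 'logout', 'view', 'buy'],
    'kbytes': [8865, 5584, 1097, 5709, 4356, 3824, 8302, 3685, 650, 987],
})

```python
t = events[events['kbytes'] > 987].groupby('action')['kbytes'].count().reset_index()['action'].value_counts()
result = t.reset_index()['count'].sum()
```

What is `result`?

filter rows where kbytes > 987:
   action  kbytes
0    view    8865
1     buy    5584
2     buy    1097
3  logout    5709
4   click    4356
5     buy    3824
6     buy    8302
7  logout    3685
group by action, count of kbytes:
action
buy       4
click     1
logout    2
view      1
Name: kbytes, dtype: int64
reset_index():
   action  kbytes
0     buy       4
1   click       1
2  logout       2
3    view       1
value_counts of action:
action
buy       1
click     1
logout    1
view      1
Name: count, dtype: int64
reset_index():
   action  count
0     buy      1
1   click      1
2  logout      1
3    view      1
Reading off the sum of column 'count', we get 4.

4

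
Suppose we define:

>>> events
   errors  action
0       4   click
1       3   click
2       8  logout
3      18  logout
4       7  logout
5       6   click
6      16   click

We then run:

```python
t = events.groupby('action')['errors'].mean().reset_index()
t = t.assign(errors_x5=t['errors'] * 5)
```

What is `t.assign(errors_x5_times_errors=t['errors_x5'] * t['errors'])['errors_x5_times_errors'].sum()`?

group by action, mean of errors:
action
click      7.25
logout    11.00
Name: errors, dtype: float64
reset_index():
   action  errors
0   click    7.25
1  logout   11.00
add column errors_x5 = t['errors'] * 5:
   action  errors  errors_x5
0   click    7.25      36.25
1  logout   11.00      55.00
add column errors_x5_times_errors = t['errors_x5'] * t['errors']:
   action  errors  errors_x5  errors_x5_times_errors
0   click    7.25      36.25                262.8125
1  logout   11.00      55.00                605.0000
sum of column 'errors_x5_times_errors' → 867.8125

867.8125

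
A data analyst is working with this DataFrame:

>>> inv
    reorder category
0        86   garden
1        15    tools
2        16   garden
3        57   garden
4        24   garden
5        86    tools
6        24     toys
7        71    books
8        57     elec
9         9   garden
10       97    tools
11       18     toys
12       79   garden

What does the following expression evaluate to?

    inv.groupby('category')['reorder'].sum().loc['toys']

42

group by category, sum of reorder:
category
books      71
elec       57
garden    271
tools     198
toys       42
Name: reorder, dtype: int64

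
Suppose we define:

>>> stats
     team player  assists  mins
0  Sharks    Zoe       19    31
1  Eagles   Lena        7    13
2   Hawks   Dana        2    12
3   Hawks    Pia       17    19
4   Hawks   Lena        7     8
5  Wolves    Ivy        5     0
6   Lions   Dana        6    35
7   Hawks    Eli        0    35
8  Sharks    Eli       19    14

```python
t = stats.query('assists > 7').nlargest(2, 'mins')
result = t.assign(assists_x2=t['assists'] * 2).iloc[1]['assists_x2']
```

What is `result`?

34

filter rows where assists > 7:
     team player  assists  mins
0  Sharks    Zoe       19    31
3   Hawks    Pia       17    19
8  Sharks    Eli       19    14
take 2 rows with largest mins:
     team player  assists  mins
0  Sharks    Zoe       19    31
3   Hawks    Pia       17    19
add column assists_x2 = t['assists'] * 2:
     team player  assists  mins  assists_x2
0  Sharks    Zoe       19    31          38
3   Hawks    Pia       17    19          34
Hence 34.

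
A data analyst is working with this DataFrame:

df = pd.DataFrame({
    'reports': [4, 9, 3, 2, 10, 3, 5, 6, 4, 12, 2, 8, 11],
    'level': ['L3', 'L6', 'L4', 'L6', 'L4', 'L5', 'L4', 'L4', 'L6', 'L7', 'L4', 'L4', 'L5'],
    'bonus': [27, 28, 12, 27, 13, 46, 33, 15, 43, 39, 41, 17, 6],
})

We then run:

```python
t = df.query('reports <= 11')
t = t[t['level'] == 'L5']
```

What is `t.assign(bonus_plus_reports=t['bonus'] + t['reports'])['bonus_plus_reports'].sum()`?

66

filter rows where reports <= 11:
    reports level  bonus
0         4    L3     27
1         9    L6     28
2         3    L4     12
3         2    L6     27
4        10    L4     13
5         3    L5     46
6         5    L4     33
7         6    L4     15
8         4    L6     43
10        2    L4     41
11        8    L4     17
12       11    L5      6
filter rows where level == 'L5':
    reports level  bonus
5         3    L5     46
12       11    L5      6
add column bonus_plus_reports = t['bonus'] + t['reports']:
    reports level  bonus  bonus_plus_reports
5         3    L5     46                  49
12       11    L5      6                  17
Taking the sum of column 'bonus_plus_reports' gives 66.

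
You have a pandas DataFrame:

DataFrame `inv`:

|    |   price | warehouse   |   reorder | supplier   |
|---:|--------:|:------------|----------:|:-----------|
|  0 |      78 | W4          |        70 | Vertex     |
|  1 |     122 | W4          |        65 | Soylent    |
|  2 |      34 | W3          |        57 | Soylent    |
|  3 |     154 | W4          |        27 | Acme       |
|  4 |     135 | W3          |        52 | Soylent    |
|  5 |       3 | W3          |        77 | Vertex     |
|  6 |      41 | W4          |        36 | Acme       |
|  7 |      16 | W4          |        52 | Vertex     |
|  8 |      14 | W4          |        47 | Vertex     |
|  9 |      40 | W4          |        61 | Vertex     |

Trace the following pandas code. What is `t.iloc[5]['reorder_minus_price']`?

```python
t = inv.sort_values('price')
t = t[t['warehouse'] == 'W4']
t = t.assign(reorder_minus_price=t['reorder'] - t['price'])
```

-57

sort by price:
   price warehouse  reorder supplier
5      3        W3       77   Vertex
8     14        W4       47   Vertex
7     16        W4       52   Vertex
2     34        W3       57  Soylent
9     40        W4       61   Vertex
6     41        W4       36     Acme
0     78        W4       70   Vertex
1    122        W4       65  Soylent
4    135        W3       52  Soylent
3    154        W4       27     Acme
filter rows where warehouse == 'W4':
   price warehouse  reorder supplier
8     14        W4       47   Vertex
7     16        W4       52   Vertex
9     40        W4       61   Vertex
6     41        W4       36     Acme
0     78        W4       70   Vertex
1    122        W4       65  Soylent
3    154        W4       27     Acme
add column reorder_minus_price = t['reorder'] - t['price']:
   price warehouse  reorder supplier  reorder_minus_price
8     14        W4       47   Vertex                   33
7     16        W4       52   Vertex                   36
9     40        W4       61   Vertex                   21
6     41        W4       36     Acme                   -5
0     78        W4       70   Vertex                   -8
1    122        W4       65  Soylent                  -57
3    154        W4       27     Acme                 -127
The value at position 5, column 'reorder_minus_price' is -57.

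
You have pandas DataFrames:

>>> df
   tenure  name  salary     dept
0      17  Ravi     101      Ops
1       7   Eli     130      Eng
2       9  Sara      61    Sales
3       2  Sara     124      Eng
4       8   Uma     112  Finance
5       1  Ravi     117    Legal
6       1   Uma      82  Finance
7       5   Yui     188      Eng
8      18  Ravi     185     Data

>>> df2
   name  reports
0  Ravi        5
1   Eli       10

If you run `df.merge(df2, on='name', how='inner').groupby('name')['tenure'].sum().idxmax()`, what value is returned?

Ravi

merge on 'name' (how='inner') → 4 rows:
   tenure  name  salary   dept  reports
0      17  Ravi     101    Ops        5
1       7   Eli     130    Eng       10
2       1  Ravi     117  Legal        5
3      18  Ravi     185   Data        5
group by name, sum of tenure:
name
Eli      7
Ravi    36
Name: tenure, dtype: int64
Reading off the label with the largest value, we get Ravi.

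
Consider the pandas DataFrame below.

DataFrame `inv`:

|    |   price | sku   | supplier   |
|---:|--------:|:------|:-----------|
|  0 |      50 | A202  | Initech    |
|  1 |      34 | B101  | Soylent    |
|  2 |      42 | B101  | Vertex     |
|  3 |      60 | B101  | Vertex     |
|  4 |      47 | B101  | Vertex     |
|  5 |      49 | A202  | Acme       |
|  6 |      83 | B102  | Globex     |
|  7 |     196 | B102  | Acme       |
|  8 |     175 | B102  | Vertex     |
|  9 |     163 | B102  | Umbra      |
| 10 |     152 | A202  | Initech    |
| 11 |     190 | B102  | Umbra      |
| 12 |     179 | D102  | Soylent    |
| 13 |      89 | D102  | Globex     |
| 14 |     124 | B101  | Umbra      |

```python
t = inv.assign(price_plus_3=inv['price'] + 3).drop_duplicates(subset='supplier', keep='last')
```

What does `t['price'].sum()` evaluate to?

915

add column price_plus_3 = inv['price'] + 3:
    price   sku supplier  price_plus_3
0      50  A202  Initech            53
1      34  B101  Soylent            37
2      42  B101   Vertex            45
3      60  B101   Vertex            63
4      47  B101   Vertex            50
5      49  A202     Acme            52
6      83  B102   Globex            86
7     196  B102     Acme           199
8     175  B102   Vertex           178
9     163  B102    Umbra           166
10    152  A202  Initech           155
11    190  B102    Umbra           193
12    179  D102  Soylent           182
13     89  D102   Globex            92
14    124  B101    Umbra           127
drop duplicate supplier (keep=last):
    price   sku supplier  price_plus_3
7     196  B102     Acme           199
8     175  B102   Vertex           178
10    152  A202  Initech           155
12    179  D102  Soylent           182
13     89  D102   Globex            92
14    124  B101    Umbra           127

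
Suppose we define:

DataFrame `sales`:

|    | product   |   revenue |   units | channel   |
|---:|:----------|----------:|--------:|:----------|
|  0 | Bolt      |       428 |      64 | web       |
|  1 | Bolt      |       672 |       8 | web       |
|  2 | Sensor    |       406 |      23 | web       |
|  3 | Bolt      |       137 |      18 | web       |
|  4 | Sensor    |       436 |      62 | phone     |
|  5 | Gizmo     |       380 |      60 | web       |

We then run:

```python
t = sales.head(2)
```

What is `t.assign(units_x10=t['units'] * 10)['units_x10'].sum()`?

take first 2 rows:
  product  revenue  units channel
0    Bolt      428     64     web
1    Bolt      672      8     web
add column units_x10 = t['units'] * 10:
  product  revenue  units channel  units_x10
0    Bolt      428     64     web        640
1    Bolt      672      8     web         80
The sum of column 'units_x10' is 720.

720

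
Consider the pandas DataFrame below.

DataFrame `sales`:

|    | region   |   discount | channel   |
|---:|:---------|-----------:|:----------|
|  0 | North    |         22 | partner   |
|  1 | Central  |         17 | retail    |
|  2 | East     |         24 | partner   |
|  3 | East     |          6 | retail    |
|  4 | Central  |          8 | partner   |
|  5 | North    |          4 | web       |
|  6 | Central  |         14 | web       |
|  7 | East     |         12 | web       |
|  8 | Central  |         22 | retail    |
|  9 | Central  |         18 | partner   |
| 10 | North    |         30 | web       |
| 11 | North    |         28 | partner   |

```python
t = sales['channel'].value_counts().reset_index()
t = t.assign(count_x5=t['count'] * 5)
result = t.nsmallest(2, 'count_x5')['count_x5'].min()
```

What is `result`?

15

value_counts of channel:
channel
partner    5
web        4
retail     3
Name: count, dtype: int64
reset_index():
   channel  count
0  partner      5
1      web      4
2   retail      3
add column count_x5 = t['count'] * 5:
   channel  count  count_x5
0  partner      5        25
1      web      4        20
2   retail      3        15
take 2 rows with smallest count_x5:
  channel  count  count_x5
2  retail      3        15
1     web      4        20
Hence 15.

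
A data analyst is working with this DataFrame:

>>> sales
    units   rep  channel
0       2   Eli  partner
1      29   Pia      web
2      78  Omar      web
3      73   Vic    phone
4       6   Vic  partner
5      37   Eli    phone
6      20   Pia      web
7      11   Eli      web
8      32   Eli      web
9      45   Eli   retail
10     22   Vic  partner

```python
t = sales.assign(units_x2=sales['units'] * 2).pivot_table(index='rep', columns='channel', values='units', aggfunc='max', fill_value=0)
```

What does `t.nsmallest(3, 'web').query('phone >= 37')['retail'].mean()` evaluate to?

add column units_x2 = sales['units'] * 2:
    units   rep  channel  units_x2
0       2   Eli  partner         4
1      29   Pia      web        58
2      78  Omar      web       156
3      73   Vic    phone       146
4       6   Vic  partner        12
5      37   Eli    phone        74
6      20   Pia      web        40
7      11   Eli      web        22
8      32   Eli      web        64
9      45   Eli   retail        90
10     22   Vic  partner        44
pivot: rows=rep, cols=channel, max(units):
channel  partner  phone  retail  web
rep                                 
Eli            2     37      45   32
Omar           0      0       0   78
Pia            0      0       0   29
Vic           22     73       0    0
take 3 rows with smallest web:
channel  partner  phone  retail  web
rep                                 
Vic           22     73       0    0
Pia            0      0       0   29
Eli            2     37      45   32
filter rows where phone >= 37:
channel  partner  phone  retail  web
rep                                 
Vic           22     73       0    0
Eli            2     37      45   32
Hence 22.5.

22.5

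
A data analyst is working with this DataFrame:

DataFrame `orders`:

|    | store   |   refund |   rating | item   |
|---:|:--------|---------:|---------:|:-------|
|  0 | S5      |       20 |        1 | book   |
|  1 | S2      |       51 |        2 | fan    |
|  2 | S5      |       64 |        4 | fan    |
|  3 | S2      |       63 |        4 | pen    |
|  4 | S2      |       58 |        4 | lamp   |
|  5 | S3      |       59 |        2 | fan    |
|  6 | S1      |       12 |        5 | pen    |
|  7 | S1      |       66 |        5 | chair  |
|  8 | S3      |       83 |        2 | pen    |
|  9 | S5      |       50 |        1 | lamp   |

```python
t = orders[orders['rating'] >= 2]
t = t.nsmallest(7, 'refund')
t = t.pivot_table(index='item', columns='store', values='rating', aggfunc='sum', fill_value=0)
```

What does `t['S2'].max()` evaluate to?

filter rows where rating >= 2:
  store  refund  rating   item
1    S2      51       2    fan
2    S5      64       4    fan
3    S2      63       4    pen
4    S2      58       4   lamp
5    S3      59       2    fan
6    S1      12       5    pen
7    S1      66       5  chair
8    S3      83       2    pen
take 7 rows with smallest refund:
  store  refund  rating   item
6    S1      12       5    pen
1    S2      51       2    fan
4    S2      58       4   lamp
5    S3      59       2    fan
3    S2      63       4    pen
2    S5      64       4    fan
7    S1      66       5  chair
pivot: rows=item, cols=store, sum(rating):
store  S1  S2  S3  S5
item                 
chair   5   0   0   0
fan     0   2   2   4
lamp    0   4   0   0
pen     5   4   0   0
max of column 'S2' → 4

4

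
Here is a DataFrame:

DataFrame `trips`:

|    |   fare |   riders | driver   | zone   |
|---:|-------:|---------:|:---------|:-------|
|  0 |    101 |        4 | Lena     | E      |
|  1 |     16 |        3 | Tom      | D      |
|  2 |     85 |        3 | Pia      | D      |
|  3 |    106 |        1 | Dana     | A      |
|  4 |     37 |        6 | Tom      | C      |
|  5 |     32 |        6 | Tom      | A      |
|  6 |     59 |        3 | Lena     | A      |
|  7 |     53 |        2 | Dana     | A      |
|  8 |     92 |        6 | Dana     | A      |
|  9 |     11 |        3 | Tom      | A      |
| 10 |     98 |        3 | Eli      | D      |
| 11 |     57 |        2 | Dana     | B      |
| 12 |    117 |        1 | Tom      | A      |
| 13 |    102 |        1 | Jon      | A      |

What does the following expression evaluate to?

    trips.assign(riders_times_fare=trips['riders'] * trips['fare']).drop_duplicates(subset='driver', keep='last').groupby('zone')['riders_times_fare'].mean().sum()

520.5

add column riders_times_fare = trips['riders'] * trips['fare']:
    fare  riders driver zone  riders_times_fare
0    101       4   Lena    E                404
1     16       3    Tom    D                 48
2     85       3    Pia    D                255
3    106       1   Dana    A                106
4     37       6    Tom    C                222
5     32       6    Tom    A                192
6     59       3   Lena    A                177
7     53       2   Dana    A                106
8     92       6   Dana    A                552
9     11       3    Tom    A                 33
10    98       3    Eli    D                294
11    57       2   Dana    B                114
12   117       1    Tom    A                117
13   102       1    Jon    A                102
drop duplicate driver (keep=last):
    fare  riders driver zone  riders_times_fare
2     85       3    Pia    D                255
6     59       3   Lena    A                177
10    98       3    Eli    D                294
11    57       2   Dana    B                114
12   117       1    Tom    A                117
13   102       1    Jon    A                102
group by zone, mean of riders_times_fare:
zone
A    132.0
B    114.0
D    274.5
Name: riders_times_fare, dtype: float64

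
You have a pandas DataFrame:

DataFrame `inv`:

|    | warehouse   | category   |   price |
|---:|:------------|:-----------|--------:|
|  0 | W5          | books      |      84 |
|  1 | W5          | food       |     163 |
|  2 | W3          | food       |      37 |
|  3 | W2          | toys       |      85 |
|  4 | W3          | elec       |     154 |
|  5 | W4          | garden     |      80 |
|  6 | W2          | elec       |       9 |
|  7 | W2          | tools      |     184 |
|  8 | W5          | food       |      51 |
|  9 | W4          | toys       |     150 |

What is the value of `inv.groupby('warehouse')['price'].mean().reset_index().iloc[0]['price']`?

group by warehouse, mean of price:
warehouse
W2     92.666667
W3     95.500000
W4    115.000000
W5     99.333333
Name: price, dtype: float64
reset_index():
  warehouse       price
0        W2   92.666667
1        W3   95.500000
2        W4  115.000000
3        W5   99.333333

92.6666666667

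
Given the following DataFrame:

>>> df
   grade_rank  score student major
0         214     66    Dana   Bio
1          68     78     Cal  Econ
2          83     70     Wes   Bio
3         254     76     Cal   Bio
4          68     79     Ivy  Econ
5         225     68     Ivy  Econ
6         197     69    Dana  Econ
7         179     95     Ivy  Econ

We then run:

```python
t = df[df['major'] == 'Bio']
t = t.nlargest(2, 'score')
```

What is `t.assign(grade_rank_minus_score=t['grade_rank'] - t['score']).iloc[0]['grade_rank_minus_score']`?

178

filter rows where major == 'Bio':
   grade_rank  score student major
0         214     66    Dana   Bio
2          83     70     Wes   Bio
3         254     76     Cal   Bio
take 2 rows with largest score:
   grade_rank  score student major
3         254     76     Cal   Bio
2          83     70     Wes   Bio
add column grade_rank_minus_score = t['grade_rank'] - t['score']:
   grade_rank  score student major  grade_rank_minus_score
3         254     76     Cal   Bio                     178
2          83     70     Wes   Bio                      13
Reading off the value at position 0, column 'grade_rank_minus_score', we get 178.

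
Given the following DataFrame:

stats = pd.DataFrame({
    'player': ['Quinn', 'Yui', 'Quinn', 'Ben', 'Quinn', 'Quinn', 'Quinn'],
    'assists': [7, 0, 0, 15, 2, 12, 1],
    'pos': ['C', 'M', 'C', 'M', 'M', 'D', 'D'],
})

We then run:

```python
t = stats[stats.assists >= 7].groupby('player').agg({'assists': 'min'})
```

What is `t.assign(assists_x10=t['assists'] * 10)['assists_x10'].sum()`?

filter rows where assists >= 7:
  player  assists pos
0  Quinn        7   C
3    Ben       15   M
5  Quinn       12   D
group by player, min of assists:
        assists
player         
Ben          15
Quinn         7
add column assists_x10 = t['assists'] * 10:
        assists  assists_x10
player                      
Ben          15          150
Quinn         7           70
Then the sum of column 'assists_x10': 220

220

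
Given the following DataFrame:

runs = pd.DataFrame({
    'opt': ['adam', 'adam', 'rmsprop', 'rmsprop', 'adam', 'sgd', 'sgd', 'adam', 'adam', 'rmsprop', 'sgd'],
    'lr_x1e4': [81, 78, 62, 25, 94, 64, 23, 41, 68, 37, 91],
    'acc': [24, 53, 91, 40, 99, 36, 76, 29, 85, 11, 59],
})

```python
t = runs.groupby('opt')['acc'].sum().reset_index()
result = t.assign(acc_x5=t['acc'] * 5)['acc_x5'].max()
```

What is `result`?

1450

group by opt, sum of acc:
opt
adam       290
rmsprop    142
sgd        171
Name: acc, dtype: int64
reset_index():
       opt  acc
0     adam  290
1  rmsprop  142
2      sgd  171
add column acc_x5 = t['acc'] * 5:
       opt  acc  acc_x5
0     adam  290    1450
1  rmsprop  142     710
2      sgd  171     855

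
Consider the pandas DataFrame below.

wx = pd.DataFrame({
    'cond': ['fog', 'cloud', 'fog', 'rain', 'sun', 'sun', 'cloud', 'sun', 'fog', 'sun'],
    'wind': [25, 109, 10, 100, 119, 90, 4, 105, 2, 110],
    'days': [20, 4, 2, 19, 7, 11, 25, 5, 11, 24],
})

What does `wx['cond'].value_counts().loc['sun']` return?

4

value_counts of cond:
cond
sun      4
fog      3
cloud    2
rain     1
Name: count, dtype: int64
The value at index 'sun' is 4.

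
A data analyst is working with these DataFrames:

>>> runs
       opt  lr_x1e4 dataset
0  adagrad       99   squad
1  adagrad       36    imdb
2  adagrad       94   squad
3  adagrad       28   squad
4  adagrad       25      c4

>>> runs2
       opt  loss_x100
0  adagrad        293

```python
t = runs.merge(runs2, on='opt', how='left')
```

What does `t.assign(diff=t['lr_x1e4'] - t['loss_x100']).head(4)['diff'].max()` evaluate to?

merge on 'opt' (how='left') → 5 rows:
       opt  lr_x1e4 dataset  loss_x100
0  adagrad       99   squad        293
1  adagrad       36    imdb        293
2  adagrad       94   squad        293
3  adagrad       28   squad        293
4  adagrad       25      c4        293
add column diff = t['lr_x1e4'] - t['loss_x100']:
       opt  lr_x1e4 dataset  loss_x100  diff
0  adagrad       99   squad        293  -194
1  adagrad       36    imdb        293  -257
2  adagrad       94   squad        293  -199
3  adagrad       28   squad        293  -265
4  adagrad       25      c4        293  -268
take first 4 rows:
       opt  lr_x1e4 dataset  loss_x100  diff
0  adagrad       99   squad        293  -194
1  adagrad       36    imdb        293  -257
2  adagrad       94   squad        293  -199
3  adagrad       28   squad        293  -265
Reading off the max of column 'diff', we get -194.

-194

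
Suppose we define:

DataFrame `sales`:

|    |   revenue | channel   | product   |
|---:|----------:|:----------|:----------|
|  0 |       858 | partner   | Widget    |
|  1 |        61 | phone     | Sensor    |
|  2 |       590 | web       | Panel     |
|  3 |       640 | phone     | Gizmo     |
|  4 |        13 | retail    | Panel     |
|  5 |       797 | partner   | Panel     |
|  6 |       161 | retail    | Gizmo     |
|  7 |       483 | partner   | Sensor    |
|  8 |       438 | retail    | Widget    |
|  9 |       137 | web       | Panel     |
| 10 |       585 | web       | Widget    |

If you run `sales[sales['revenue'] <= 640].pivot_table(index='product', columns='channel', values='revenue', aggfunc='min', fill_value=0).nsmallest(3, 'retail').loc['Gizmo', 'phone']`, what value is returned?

640

filter rows where revenue <= 640:
    revenue  channel product
1        61    phone  Sensor
2       590      web   Panel
3       640    phone   Gizmo
4        13   retail   Panel
6       161   retail   Gizmo
7       483  partner  Sensor
8       438   retail  Widget
9       137      web   Panel
10      585      web  Widget
pivot: rows=product, cols=channel, min(revenue):
channel  partner  phone  retail  web
product                             
Gizmo          0    640     161    0
Panel          0      0      13  137
Sensor       483     61       0    0
Widget         0      0     438  585
take 3 rows with smallest retail:
channel  partner  phone  retail  web
product                             
Sensor       483     61       0    0
Panel          0      0      13  137
Gizmo          0    640     161    0
Finally, value at row 'Gizmo', column 'phone' = 640.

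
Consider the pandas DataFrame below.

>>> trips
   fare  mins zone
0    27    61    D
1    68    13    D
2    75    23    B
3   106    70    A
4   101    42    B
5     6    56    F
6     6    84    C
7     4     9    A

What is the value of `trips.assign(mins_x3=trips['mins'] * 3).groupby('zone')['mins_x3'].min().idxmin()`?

A

add column mins_x3 = trips['mins'] * 3:
   fare  mins zone  mins_x3
0    27    61    D      183
1    68    13    D       39
2    75    23    B       69
3   106    70    A      210
4   101    42    B      126
5     6    56    F      168
6     6    84    C      252
7     4     9    A       27
group by zone, min of mins_x3:
zone
A     27
B     69
C    252
D     39
F    168
Name: mins_x3, dtype: int64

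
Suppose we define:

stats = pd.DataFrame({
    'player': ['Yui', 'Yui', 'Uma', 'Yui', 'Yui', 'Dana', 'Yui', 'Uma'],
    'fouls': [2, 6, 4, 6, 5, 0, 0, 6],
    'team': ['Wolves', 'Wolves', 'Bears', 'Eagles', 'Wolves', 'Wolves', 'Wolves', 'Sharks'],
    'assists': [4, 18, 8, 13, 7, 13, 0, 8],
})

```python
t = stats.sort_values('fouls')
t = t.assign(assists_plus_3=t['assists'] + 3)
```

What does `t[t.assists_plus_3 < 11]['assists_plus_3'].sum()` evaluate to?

20

sort by fouls:
  player  fouls    team  assists
5   Dana      0  Wolves       13
6    Yui      0  Wolves        0
0    Yui      2  Wolves        4
2    Uma      4   Bears        8
4    Yui      5  Wolves        7
1    Yui      6  Wolves       18
3    Yui      6  Eagles       13
7    Uma      6  Sharks        8
add column assists_plus_3 = t['assists'] + 3:
  player  fouls    team  assists  assists_plus_3
5   Dana      0  Wolves       13              16
6    Yui      0  Wolves        0               3
0    Yui      2  Wolves        4               7
2    Uma      4   Bears        8              11
4    Yui      5  Wolves        7              10
1    Yui      6  Wolves       18              21
3    Yui      6  Eagles       13              16
7    Uma      6  Sharks        8              11
filter rows where assists_plus_3 < 11:
  player  fouls    team  assists  assists_plus_3
6    Yui      0  Wolves        0               3
0    Yui      2  Wolves        4               7
4    Yui      5  Wolves        7              10
So sum() = 20.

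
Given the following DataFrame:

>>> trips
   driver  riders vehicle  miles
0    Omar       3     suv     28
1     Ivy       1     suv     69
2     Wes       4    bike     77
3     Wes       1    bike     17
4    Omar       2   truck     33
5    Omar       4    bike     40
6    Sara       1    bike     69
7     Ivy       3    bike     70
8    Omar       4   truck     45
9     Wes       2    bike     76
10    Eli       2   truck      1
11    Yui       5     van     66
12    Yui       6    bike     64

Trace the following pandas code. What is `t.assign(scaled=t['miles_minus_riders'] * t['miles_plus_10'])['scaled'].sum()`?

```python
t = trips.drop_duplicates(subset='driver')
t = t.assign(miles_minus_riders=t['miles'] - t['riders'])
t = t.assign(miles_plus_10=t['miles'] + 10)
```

22670

drop duplicate driver (keep=first):
   driver  riders vehicle  miles
0    Omar       3     suv     28
1     Ivy       1     suv     69
2     Wes       4    bike     77
6    Sara       1    bike     69
10    Eli       2   truck      1
11    Yui       5     van     66
add column miles_minus_riders = t['miles'] - t['riders']:
   driver  riders vehicle  miles  miles_minus_riders
0    Omar       3     suv     28                  25
1     Ivy       1     suv     69                  68
2     Wes       4    bike     77                  73
6    Sara       1    bike     69                  68
10    Eli       2   truck      1                  -1
11    Yui       5     van     66                  61
add column miles_plus_10 = t['miles'] + 10:
   driver  riders vehicle  miles  miles_minus_riders  miles_plus_10
0    Omar       3     suv     28                  25             38
1     Ivy       1     suv     69                  68             79
2     Wes       4    bike     77                  73             87
6    Sara       1    bike     69                  68             79
10    Eli       2   truck      1                  -1             11
11    Yui       5     van     66                  61             76
add column scaled = t['miles_minus_riders'] * t['miles_plus_10']:
   driver  riders vehicle  miles  miles_minus_riders  miles_plus_10  scaled
0    Omar       3     suv     28                  25             38     950
1     Ivy       1     suv     69                  68             79    5372
2     Wes       4    bike     77                  73             87    6351
6    Sara       1    bike     69                  68             79    5372
10    Eli       2   truck      1                  -1             11     -11
11    Yui       5     van     66                  61             76    4636
Reading off the sum of column 'scaled', we get 22670.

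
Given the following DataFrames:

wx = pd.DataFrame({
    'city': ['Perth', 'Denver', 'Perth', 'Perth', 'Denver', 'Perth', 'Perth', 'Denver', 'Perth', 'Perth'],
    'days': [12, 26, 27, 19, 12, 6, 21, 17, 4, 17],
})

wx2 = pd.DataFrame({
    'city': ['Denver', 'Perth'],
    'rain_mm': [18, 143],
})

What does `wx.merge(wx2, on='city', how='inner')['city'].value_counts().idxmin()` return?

merge on 'city' (how='inner') → 10 rows:
     city  days  rain_mm
0   Perth    12      143
1  Denver    26       18
2   Perth    27      143
3   Perth    19      143
4  Denver    12       18
5   Perth     6      143
6   Perth    21      143
7  Denver    17       18
8   Perth     4      143
9   Perth    17      143
value_counts of city:
city
Perth     7
Denver    3
Name: count, dtype: int64

Denver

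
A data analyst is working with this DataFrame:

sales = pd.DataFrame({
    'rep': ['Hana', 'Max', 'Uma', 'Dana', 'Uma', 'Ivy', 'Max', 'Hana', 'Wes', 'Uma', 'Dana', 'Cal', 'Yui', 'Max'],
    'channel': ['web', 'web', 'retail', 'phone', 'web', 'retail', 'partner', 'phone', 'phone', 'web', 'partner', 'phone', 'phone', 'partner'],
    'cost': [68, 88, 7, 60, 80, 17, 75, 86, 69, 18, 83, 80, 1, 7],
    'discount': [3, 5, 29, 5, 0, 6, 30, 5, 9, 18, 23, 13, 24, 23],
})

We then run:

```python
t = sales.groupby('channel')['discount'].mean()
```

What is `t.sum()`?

60.5333333333

group by channel, mean of discount:
channel
partner    25.333333
phone      11.200000
retail     17.500000
web         6.500000
Name: discount, dtype: float64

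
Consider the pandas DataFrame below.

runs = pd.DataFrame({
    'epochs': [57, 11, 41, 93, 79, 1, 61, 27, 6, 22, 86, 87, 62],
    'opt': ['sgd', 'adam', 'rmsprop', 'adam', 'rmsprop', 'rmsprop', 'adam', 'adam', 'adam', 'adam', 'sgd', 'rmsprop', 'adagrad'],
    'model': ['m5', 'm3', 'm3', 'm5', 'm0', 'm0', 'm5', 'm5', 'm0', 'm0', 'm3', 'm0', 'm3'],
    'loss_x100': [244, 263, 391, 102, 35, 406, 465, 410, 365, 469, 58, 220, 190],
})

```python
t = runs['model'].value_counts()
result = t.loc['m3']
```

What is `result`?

value_counts of model:
model
m0    5
m5    4
m3    4
Name: count, dtype: int64
Finally, value at index 'm3' = 4.

4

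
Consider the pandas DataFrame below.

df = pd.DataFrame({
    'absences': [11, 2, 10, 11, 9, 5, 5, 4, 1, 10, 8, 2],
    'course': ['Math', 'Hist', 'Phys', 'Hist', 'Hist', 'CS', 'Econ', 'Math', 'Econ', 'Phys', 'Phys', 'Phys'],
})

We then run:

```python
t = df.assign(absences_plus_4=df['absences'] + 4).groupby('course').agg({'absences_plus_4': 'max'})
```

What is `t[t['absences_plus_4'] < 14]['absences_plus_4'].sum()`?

18

add column absences_plus_4 = df['absences'] + 4:
    absences course  absences_plus_4
0         11   Math               15
1          2   Hist                6
2         10   Phys               14
3         11   Hist               15
4          9   Hist               13
5          5     CS                9
6          5   Econ                9
7          4   Math                8
8          1   Econ                5
9         10   Phys               14
10         8   Phys               12
11         2   Phys                6
group by course, max of absences_plus_4:
        absences_plus_4
course                 
CS                    9
Econ                  9
Hist                 15
Math                 15
Phys                 14
filter rows where absences_plus_4 < 14:
        absences_plus_4
course                 
CS                    9
Econ                  9
Then the sum of column 'absences_plus_4': 18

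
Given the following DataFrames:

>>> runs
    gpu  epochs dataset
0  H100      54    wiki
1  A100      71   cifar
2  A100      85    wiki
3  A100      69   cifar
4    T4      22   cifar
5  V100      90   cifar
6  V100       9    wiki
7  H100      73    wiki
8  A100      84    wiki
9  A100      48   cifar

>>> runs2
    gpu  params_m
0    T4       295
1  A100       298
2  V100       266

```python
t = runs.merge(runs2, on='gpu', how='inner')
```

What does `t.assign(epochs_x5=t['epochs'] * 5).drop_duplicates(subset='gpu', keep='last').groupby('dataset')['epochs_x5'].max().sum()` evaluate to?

merge on 'gpu' (how='inner') → 8 rows:
    gpu  epochs dataset  params_m
0  A100      71   cifar       298
1  A100      85    wiki       298
2  A100      69   cifar       298
3    T4      22   cifar       295
4  V100      90   cifar       266
5  V100       9    wiki       266
6  A100      84    wiki       298
7  A100      48   cifar       298
add column epochs_x5 = t['epochs'] * 5:
    gpu  epochs dataset  params_m  epochs_x5
0  A100      71   cifar       298        355
1  A100      85    wiki       298        425
2  A100      69   cifar       298        345
3    T4      22   cifar       295        110
4  V100      90   cifar       266        450
5  V100       9    wiki       266         45
6  A100      84    wiki       298        420
7  A100      48   cifar       298        240
drop duplicate gpu (keep=last):
    gpu  epochs dataset  params_m  epochs_x5
3    T4      22   cifar       295        110
5  V100       9    wiki       266         45
7  A100      48   cifar       298        240
group by dataset, max of epochs_x5:
dataset
cifar    240
wiki      45
Name: epochs_x5, dtype: int64
Taking the sum of the resulting series gives 285.

285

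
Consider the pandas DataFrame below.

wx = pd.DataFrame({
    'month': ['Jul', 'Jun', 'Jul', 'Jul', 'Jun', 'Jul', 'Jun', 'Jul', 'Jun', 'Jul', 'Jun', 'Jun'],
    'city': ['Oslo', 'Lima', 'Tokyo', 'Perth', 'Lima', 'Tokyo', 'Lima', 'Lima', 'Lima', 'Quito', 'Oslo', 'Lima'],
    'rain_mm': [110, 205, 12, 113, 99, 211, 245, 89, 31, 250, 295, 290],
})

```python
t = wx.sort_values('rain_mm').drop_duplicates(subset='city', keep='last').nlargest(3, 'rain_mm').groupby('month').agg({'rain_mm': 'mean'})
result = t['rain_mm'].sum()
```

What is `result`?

sort by rain_mm:
   month   city  rain_mm
2    Jul  Tokyo       12
8    Jun   Lima       31
7    Jul   Lima       89
4    Jun   Lima       99
0    Jul   Oslo      110
3    Jul  Perth      113
1    Jun   Lima      205
5    Jul  Tokyo      211
6    Jun   Lima      245
9    Jul  Quito      250
11   Jun   Lima      290
10   Jun   Oslo      295
drop duplicate city (keep=last):
   month   city  rain_mm
3    Jul  Perth      113
5    Jul  Tokyo      211
9    Jul  Quito      250
11   Jun   Lima      290
10   Jun   Oslo      295
take 3 rows with largest rain_mm:
   month   city  rain_mm
10   Jun   Oslo      295
11   Jun   Lima      290
9    Jul  Quito      250
group by month, mean of rain_mm:
       rain_mm
month         
Jul      250.0
Jun      292.5
The sum of column 'rain_mm' is 542.5.

542.5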